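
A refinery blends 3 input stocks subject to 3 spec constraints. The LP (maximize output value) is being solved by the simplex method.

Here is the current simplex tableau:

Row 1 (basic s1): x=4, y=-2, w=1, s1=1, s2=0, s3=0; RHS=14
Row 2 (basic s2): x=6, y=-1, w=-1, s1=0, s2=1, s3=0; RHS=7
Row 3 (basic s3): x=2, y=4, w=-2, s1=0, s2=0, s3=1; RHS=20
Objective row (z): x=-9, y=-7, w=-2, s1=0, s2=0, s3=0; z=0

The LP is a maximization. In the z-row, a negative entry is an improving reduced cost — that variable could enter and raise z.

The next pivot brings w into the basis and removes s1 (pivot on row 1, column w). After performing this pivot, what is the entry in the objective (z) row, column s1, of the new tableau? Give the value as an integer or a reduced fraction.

2

Pivot element is row 1, column w: 1.
Normalize row 1: new (row 1, s1) = 1/1 = 1.
z-row ← z-row − (-2)·(new row 1): 0 − (-2)·1 = 2.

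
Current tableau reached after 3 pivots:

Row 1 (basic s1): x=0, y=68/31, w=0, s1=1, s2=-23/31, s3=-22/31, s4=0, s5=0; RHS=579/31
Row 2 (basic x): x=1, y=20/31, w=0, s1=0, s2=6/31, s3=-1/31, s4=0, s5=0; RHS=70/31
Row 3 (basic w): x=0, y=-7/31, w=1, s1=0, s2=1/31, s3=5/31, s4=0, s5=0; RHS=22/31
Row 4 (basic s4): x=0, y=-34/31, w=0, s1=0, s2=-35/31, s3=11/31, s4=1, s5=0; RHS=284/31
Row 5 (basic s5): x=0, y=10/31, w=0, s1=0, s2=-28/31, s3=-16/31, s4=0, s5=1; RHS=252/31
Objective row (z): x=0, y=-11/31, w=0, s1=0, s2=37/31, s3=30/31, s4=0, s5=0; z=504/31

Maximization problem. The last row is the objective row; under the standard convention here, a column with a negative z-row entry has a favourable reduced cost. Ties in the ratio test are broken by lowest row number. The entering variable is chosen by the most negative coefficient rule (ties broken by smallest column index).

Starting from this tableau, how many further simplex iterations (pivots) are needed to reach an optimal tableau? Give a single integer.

pivot: y in, x out → z = 35/2
No improving column remains; optimal.

1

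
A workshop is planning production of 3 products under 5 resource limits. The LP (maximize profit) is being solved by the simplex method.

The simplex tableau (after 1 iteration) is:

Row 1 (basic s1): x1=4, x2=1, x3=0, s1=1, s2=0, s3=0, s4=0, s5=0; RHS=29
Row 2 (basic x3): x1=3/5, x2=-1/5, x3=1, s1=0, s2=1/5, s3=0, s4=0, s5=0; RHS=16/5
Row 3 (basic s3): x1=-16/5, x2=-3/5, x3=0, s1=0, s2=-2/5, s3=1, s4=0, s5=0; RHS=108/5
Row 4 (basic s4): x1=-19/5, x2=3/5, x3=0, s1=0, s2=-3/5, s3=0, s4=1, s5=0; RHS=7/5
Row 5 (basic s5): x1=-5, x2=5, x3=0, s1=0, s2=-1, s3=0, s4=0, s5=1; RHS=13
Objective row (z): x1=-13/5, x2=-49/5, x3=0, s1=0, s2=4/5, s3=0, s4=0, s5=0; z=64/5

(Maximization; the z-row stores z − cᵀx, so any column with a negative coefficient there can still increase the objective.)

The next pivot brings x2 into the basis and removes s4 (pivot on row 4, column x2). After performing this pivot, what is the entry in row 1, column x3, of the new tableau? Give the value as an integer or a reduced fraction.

0

Pivot element is row 4, column x2: 3/5.
Normalize row 4: new (row 4, x3) = 0/(3/5) = 0.
row 1 ← row 1 − 1·(new row 4): 0 − 1·0 = 0.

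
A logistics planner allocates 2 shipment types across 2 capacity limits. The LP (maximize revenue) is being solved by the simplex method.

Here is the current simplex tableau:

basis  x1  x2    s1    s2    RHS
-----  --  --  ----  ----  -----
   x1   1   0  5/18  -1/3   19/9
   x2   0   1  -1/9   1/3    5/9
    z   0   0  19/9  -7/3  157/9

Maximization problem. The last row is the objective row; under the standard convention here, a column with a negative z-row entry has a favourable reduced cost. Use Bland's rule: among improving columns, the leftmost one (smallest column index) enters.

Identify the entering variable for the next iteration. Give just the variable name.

s2

Objective-row coefficients: x1: 0, x2: 0, s1: 19/9, s2: -7/3.
Improving columns: s2. Bland's rule picks the smallest column index → s2.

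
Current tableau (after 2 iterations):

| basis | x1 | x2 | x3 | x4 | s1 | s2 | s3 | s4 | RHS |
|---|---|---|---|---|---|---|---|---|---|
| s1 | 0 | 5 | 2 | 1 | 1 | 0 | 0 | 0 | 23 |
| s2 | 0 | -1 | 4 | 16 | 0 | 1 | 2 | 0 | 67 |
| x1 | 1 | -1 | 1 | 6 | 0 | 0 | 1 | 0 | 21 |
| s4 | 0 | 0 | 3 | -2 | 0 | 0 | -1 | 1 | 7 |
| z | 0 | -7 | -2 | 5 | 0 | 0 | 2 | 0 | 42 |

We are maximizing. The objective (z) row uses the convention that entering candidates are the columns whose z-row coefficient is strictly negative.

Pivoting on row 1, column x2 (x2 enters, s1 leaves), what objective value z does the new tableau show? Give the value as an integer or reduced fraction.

371/5

Minimum ratio for x2: 23/5 = 23/5.
z changes by −(z-row coeff of x2)·ratio = −(-7)·(23/5) = 161/5.
New z = 42 + (161/5) = 371/5.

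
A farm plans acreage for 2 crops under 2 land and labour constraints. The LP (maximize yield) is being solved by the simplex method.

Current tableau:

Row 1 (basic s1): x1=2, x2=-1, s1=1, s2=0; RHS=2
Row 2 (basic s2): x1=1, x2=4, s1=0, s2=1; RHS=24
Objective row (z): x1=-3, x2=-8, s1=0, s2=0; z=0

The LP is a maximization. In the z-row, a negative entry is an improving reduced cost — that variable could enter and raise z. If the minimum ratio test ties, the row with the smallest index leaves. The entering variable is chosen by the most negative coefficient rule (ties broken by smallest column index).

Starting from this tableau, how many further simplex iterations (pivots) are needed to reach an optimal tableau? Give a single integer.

2

pivot: x2 in, s2 out → z = 48
pivot: x1 in, s1 out → z = 464/9
No improving column remains; optimal.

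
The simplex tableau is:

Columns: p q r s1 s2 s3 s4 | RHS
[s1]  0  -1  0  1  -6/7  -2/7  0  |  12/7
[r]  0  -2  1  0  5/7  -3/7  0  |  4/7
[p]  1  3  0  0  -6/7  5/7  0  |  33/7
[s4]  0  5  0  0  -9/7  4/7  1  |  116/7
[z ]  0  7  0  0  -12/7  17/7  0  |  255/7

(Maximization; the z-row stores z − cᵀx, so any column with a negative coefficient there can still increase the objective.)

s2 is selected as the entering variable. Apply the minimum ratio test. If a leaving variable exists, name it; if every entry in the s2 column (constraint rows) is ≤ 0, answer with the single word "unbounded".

r

Ratios: row 1 (s1): entry -6/7 ≤ 0, skip; row 2 (r): (4/7)/(5/7) = 4/5; row 3 (p): entry -6/7 ≤ 0, skip; row 4 (s4): entry -9/7 ≤ 0, skip.
Minimum ratio is in the r row, so r leaves.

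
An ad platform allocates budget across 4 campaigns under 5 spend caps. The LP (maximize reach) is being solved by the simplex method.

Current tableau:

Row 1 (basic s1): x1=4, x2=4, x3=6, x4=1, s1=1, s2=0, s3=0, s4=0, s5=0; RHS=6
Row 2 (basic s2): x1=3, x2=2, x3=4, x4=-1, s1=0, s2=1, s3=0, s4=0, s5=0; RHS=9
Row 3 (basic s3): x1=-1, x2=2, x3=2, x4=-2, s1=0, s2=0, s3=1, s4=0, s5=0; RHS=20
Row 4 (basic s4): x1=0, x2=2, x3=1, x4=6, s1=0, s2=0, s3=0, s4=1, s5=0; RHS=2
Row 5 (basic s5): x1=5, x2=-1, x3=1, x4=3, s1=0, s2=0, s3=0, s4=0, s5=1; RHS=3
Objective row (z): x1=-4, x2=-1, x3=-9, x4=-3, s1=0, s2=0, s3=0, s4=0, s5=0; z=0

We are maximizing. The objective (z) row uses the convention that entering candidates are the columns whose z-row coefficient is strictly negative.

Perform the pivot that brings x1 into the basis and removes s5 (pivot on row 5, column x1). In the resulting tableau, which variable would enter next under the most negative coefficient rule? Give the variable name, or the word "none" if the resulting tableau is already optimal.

x3

Pivot element 5. New z-row = old z-row − (-4)·(row 5/5).
Updated z-row coefficients: x1: 0, x2: -9/5, x3: -41/5, x4: -3/5, s1: 0, s2: 0, s3: 0, s4: 0, s5: 4/5.
The most negative is -41/5 in column x3, so x3 would enter next.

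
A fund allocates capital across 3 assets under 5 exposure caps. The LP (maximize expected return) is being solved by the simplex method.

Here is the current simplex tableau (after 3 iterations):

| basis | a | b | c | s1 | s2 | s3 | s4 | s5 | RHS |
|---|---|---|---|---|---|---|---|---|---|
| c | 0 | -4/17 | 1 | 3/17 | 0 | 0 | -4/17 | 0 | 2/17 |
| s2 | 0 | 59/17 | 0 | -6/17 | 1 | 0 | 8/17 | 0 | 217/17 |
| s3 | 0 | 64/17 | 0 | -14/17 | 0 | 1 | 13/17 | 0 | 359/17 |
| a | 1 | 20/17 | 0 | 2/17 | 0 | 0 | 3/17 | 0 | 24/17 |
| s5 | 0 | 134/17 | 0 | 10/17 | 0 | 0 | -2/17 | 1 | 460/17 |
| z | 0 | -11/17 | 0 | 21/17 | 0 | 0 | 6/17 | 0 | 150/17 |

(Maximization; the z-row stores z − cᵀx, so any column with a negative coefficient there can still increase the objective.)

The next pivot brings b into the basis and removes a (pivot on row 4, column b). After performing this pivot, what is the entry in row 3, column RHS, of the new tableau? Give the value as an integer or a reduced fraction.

83/5

Pivot element is row 4, column b: 20/17.
Normalize row 4: new (row 4, RHS) = (24/17)/(20/17) = 6/5.
row 3 ← row 3 − (64/17)·(new row 4): 359/17 − (64/17)·(6/5) = 83/5.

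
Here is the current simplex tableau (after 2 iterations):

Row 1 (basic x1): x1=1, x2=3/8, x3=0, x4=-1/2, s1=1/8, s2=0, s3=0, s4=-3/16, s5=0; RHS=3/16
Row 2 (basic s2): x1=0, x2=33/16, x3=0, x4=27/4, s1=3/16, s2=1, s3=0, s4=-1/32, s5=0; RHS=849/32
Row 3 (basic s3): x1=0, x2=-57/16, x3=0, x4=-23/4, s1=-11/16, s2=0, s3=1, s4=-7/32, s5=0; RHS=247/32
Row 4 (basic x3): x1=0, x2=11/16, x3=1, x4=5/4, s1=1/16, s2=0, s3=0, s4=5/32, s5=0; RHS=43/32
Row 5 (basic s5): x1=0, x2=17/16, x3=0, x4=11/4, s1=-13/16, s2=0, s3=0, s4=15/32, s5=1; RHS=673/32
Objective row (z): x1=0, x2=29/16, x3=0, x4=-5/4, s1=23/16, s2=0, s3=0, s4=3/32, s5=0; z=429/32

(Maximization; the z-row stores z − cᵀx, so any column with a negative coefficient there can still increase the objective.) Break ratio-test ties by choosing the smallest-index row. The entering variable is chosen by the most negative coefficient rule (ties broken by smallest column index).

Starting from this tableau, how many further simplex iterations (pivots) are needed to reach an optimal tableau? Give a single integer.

1

pivot: x4 in, x3 out → z = 59/4
No improving column remains; optimal.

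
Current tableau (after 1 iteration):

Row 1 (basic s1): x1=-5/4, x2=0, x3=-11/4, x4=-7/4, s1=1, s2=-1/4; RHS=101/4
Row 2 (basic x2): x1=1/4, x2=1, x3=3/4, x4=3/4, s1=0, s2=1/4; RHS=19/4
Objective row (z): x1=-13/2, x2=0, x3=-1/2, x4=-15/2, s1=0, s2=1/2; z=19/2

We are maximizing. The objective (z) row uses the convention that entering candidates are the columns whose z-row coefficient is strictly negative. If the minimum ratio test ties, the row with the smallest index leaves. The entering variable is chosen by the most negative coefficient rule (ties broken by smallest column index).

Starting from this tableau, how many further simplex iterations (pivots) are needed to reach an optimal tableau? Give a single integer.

pivot: x4 in, x2 out → z = 57
pivot: x1 in, x4 out → z = 133
No improving column remains; optimal.

2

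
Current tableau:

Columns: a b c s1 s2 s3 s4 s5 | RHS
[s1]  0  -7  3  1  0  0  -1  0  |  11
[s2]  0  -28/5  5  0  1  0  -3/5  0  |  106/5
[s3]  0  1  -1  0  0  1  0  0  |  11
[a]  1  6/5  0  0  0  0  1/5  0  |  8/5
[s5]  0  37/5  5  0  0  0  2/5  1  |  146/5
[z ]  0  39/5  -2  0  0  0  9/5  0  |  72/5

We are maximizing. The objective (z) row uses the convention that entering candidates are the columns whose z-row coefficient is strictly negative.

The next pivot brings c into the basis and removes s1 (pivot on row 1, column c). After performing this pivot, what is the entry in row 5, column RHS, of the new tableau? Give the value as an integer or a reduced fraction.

Pivot element is row 1, column c: 3.
Normalize row 1: new (row 1, RHS) = 11/3 = 11/3.
row 5 ← row 5 − 5·(new row 1): 146/5 − 5·(11/3) = 163/15.

163/15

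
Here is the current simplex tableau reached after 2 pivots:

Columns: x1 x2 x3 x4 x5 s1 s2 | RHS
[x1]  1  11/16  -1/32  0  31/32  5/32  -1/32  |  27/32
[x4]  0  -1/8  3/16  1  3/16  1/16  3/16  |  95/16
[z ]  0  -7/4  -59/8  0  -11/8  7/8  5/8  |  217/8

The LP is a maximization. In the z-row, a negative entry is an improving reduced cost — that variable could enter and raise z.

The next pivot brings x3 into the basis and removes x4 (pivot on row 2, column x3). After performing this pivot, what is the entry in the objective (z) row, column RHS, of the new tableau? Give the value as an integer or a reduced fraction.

782/3

Pivot element is row 2, column x3: 3/16.
Normalize row 2: new (row 2, RHS) = (95/16)/(3/16) = 95/3.
z-row ← z-row − (-59/8)·(new row 2): 217/8 − (-59/8)·(95/3) = 782/3.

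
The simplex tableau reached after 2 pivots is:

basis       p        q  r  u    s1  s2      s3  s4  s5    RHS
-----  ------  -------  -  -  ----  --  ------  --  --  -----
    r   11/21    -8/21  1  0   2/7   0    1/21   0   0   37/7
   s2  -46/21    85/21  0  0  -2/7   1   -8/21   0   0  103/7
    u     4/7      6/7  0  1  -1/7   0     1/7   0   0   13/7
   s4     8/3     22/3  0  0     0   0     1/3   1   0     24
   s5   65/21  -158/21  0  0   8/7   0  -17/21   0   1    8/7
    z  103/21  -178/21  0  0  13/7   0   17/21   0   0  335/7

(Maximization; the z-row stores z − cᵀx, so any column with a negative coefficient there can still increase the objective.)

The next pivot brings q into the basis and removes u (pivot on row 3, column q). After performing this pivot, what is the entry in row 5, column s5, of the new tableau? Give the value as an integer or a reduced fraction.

1

Pivot element is row 3, column q: 6/7.
Normalize row 3: new (row 3, s5) = 0/(6/7) = 0.
row 5 ← row 5 − (-158/21)·(new row 3): 1 − (-158/21)·0 = 1.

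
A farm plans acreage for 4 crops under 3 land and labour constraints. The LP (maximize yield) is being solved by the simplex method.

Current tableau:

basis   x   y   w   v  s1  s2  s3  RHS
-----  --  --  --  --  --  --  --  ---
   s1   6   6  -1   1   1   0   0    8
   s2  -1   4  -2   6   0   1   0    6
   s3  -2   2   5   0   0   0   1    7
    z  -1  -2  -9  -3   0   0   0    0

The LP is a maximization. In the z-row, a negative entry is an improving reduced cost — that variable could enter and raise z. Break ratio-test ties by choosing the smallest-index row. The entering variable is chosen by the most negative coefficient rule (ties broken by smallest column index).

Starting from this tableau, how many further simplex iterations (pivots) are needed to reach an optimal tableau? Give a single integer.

pivot: w in, s3 out → z = 63/5
pivot: x in, s1 out → z = 569/28
pivot: v in, s2 out → z = 4318/177
No improving column remains; optimal.

3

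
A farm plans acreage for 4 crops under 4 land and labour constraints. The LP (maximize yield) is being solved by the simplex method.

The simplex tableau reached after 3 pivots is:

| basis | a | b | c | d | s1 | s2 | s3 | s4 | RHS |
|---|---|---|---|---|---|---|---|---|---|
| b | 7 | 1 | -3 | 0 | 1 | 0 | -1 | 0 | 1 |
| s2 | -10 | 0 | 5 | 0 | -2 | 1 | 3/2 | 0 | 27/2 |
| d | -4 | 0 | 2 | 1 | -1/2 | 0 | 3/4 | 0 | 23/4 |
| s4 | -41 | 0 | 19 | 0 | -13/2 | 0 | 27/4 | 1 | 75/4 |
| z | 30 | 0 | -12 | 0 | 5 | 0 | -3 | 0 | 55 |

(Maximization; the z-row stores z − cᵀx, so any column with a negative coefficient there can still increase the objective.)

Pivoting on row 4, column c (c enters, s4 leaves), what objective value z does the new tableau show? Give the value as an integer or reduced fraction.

Minimum ratio for c: (75/4)/19 = 75/76.
z changes by −(z-row coeff of c)·ratio = −(-12)·(75/76) = 225/19.
New z = 55 + (225/19) = 1270/19.

1270/19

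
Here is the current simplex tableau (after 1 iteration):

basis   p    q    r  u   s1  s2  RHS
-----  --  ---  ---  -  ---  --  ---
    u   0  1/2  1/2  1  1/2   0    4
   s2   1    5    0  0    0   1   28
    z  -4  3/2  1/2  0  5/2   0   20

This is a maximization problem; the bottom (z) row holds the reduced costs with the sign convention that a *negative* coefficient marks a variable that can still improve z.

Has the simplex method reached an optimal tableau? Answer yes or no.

no

Column p has objective-row coefficient -4, which is negative; an improving pivot exists, so not yet optimal.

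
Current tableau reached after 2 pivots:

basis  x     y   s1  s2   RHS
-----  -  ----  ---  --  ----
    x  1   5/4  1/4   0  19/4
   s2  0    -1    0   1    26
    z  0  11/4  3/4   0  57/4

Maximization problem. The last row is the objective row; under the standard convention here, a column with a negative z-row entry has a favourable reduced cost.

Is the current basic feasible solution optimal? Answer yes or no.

No objective-row coefficient is strictly negative, so no entering variable exists; the tableau is optimal.

yes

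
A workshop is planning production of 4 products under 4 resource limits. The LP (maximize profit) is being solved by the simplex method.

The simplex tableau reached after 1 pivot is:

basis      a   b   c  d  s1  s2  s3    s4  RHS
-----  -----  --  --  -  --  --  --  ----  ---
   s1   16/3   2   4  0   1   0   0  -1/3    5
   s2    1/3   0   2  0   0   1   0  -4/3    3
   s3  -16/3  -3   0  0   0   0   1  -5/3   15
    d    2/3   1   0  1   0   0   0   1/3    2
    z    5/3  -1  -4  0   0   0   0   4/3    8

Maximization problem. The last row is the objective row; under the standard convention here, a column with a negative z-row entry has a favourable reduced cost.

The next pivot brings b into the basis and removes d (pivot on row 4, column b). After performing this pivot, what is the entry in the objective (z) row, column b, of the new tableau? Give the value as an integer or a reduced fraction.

Pivot element is row 4, column b: 1.
Normalize row 4: new (row 4, b) = 1/1 = 1.
z-row ← z-row − (-1)·(new row 4): -1 − (-1)·1 = 0.

0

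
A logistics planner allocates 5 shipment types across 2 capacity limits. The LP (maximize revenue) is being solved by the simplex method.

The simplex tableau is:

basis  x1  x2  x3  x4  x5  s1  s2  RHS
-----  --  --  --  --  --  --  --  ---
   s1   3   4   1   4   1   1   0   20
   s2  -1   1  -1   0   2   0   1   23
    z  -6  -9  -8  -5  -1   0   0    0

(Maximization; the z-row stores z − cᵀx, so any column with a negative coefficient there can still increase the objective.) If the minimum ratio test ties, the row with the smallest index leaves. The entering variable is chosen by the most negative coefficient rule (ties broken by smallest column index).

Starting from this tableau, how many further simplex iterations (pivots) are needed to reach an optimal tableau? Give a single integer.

pivot: x2 in, s1 out → z = 45
pivot: x3 in, x2 out → z = 160
No improving column remains; optimal.

2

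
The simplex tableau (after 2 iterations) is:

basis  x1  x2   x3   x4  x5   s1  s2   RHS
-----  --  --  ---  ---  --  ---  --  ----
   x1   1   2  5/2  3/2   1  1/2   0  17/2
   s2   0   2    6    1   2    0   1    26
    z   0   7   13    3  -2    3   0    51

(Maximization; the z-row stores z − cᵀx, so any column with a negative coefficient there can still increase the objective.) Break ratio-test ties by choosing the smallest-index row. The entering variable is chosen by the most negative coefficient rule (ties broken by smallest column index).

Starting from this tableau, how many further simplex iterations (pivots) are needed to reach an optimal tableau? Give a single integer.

pivot: x5 in, x1 out → z = 68
No improving column remains; optimal.

1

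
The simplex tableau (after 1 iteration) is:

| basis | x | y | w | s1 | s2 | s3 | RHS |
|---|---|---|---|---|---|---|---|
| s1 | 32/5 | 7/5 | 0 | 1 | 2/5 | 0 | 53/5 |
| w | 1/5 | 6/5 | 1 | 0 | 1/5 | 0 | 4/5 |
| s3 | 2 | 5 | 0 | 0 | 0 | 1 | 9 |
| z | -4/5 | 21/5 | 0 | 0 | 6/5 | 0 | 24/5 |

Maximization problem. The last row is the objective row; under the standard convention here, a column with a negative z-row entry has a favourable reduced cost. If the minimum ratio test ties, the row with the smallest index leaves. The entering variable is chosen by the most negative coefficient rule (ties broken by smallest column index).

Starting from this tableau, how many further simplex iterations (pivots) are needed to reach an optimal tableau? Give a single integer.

1

pivot: x in, s1 out → z = 49/8
No improving column remains; optimal.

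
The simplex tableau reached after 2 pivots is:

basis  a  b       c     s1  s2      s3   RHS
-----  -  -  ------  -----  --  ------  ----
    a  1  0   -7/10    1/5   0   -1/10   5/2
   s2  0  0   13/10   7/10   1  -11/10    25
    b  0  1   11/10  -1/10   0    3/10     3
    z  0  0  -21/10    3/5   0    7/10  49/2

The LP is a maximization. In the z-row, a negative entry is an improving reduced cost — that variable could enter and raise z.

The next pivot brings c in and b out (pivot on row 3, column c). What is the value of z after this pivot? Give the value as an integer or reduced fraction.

Minimum ratio for c: 3/(11/10) = 30/11.
z changes by −(z-row coeff of c)·ratio = −(-21/10)·(30/11) = 63/11.
New z = 49/2 + (63/11) = 665/22.

665/22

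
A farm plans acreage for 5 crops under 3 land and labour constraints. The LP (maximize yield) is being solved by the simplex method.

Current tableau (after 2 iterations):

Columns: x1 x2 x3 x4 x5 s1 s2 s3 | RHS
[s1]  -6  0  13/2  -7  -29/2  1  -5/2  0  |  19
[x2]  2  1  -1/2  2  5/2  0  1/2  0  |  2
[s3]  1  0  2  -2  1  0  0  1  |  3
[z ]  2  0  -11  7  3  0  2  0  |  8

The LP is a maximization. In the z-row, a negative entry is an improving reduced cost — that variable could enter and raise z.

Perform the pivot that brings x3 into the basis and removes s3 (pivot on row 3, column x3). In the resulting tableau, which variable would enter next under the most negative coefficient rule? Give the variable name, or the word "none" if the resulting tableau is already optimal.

x4

Pivot element 2. New z-row = old z-row − (-11)·(row 3/2).
Updated z-row coefficients: x1: 15/2, x2: 0, x3: 0, x4: -4, x5: 17/2, s1: 0, s2: 2, s3: 11/2.
The most negative is -4 in column x4, so x4 would enter next.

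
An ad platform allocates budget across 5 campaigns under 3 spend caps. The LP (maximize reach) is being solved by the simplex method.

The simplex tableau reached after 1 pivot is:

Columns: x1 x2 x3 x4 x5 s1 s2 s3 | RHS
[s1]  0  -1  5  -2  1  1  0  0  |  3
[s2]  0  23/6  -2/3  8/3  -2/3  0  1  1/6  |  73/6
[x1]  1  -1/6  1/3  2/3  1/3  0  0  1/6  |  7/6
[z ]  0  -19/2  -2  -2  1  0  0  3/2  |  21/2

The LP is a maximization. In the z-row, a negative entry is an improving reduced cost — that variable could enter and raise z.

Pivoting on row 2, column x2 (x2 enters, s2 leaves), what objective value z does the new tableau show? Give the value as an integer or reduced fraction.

935/23

Minimum ratio for x2: (73/6)/(23/6) = 73/23.
z changes by −(z-row coeff of x2)·ratio = −(-19/2)·(73/23) = 1387/46.
New z = 21/2 + (1387/46) = 935/23.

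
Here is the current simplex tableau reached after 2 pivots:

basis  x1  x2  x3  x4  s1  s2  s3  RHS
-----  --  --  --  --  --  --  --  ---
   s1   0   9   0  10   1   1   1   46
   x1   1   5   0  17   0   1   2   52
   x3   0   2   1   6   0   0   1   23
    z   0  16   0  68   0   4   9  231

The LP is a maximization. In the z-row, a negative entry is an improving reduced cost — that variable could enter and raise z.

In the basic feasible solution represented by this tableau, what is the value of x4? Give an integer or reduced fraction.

0

x4 is nonbasic (not in the basis column), so its value in the current BFS is 0.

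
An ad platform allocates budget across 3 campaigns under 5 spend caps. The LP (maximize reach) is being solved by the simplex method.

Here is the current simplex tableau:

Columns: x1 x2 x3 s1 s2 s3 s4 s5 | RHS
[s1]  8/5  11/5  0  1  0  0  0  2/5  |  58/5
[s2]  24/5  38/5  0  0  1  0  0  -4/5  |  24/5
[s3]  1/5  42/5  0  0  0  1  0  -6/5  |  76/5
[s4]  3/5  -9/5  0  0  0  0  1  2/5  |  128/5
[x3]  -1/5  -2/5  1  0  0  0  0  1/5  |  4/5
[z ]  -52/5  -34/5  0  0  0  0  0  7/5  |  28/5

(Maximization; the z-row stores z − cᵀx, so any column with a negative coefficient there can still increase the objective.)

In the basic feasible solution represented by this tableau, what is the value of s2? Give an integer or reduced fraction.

s2 is basic (row 2); its value is the RHS of that row: 24/5.

24/5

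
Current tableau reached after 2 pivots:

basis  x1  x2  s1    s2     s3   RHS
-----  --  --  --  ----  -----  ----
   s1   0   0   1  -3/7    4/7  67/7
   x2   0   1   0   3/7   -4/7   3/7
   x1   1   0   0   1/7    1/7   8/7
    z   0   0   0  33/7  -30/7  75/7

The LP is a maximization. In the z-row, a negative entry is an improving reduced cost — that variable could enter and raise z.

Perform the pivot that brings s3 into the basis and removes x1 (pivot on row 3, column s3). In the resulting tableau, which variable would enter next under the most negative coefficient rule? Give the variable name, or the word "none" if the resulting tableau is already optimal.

Pivot element 1/7. New z-row = old z-row − (-30/7)·(row 3/(1/7)).
Updated z-row coefficients: x1: 30, x2: 0, s1: 0, s2: 9, s3: 0.
No coefficient is strictly negative; the tableau after this pivot is optimal.

none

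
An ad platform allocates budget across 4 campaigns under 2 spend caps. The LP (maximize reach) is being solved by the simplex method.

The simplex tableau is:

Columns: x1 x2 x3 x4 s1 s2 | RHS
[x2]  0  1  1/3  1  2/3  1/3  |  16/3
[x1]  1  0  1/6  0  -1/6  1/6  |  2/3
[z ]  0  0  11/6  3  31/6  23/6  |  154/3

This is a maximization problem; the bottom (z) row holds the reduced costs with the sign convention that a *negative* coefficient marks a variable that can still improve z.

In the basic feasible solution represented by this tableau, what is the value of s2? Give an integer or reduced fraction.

s2 is nonbasic (not in the basis column), so its value in the current BFS is 0.

0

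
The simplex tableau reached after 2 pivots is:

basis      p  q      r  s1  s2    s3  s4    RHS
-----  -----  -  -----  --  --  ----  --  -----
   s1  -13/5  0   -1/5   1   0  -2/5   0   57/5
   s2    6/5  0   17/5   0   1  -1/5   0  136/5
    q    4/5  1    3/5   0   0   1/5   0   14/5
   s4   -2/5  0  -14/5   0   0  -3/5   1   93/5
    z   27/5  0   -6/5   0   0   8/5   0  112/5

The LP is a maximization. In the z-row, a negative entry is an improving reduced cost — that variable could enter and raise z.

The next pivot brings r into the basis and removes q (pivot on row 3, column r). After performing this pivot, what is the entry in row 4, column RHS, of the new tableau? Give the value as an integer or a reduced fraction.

95/3

Pivot element is row 3, column r: 3/5.
Normalize row 3: new (row 3, RHS) = (14/5)/(3/5) = 14/3.
row 4 ← row 4 − (-14/5)·(new row 3): 93/5 − (-14/5)·(14/3) = 95/3.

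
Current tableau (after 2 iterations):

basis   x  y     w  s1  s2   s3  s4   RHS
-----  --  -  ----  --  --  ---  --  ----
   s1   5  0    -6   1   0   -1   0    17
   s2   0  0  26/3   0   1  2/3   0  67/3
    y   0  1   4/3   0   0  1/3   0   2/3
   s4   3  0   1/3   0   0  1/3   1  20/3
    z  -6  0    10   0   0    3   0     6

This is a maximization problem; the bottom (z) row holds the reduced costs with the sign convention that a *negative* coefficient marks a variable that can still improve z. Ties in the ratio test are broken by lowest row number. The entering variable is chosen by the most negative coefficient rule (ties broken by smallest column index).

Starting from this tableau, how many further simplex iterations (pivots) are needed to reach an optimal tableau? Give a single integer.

pivot: x in, s4 out → z = 58/3
No improving column remains; optimal.

1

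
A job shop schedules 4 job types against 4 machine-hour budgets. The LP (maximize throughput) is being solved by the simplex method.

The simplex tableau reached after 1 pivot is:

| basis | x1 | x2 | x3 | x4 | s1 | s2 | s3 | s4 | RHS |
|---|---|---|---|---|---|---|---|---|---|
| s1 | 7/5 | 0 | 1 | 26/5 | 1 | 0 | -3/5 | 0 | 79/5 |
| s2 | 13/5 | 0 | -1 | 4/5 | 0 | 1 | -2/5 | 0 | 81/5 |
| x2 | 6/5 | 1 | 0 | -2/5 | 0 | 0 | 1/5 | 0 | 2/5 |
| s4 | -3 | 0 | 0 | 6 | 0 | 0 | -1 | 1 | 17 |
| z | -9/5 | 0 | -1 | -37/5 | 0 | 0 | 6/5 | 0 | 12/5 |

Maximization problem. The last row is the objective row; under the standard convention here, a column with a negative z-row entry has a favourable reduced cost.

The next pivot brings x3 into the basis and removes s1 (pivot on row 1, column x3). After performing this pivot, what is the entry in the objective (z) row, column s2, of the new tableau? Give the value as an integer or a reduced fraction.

0

Pivot element is row 1, column x3: 1.
Normalize row 1: new (row 1, s2) = 0/1 = 0.
z-row ← z-row − (-1)·(new row 1): 0 − (-1)·0 = 0.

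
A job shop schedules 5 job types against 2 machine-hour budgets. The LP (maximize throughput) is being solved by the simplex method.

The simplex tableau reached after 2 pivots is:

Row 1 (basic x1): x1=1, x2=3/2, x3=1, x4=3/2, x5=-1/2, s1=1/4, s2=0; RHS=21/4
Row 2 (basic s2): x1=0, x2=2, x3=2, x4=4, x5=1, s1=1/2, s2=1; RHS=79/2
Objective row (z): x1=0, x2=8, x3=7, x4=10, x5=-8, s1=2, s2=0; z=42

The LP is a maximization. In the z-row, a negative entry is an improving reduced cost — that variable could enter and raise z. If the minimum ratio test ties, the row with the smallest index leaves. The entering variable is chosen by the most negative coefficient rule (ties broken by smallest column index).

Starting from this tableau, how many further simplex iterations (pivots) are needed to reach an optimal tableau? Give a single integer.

pivot: x5 in, s2 out → z = 358
No improving column remains; optimal.

1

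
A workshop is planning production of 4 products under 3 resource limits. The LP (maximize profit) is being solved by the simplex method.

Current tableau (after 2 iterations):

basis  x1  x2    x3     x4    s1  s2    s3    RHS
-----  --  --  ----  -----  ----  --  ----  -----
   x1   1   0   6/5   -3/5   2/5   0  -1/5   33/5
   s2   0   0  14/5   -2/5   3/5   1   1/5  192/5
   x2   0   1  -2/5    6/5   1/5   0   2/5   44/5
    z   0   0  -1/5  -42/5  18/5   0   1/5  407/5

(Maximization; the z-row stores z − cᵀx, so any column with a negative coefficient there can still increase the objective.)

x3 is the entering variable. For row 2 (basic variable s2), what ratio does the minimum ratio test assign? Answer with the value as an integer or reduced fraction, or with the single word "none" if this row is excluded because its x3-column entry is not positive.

Ratio = RHS / (x3 entry) = (192/5) / (14/5) = 96/7.

96/7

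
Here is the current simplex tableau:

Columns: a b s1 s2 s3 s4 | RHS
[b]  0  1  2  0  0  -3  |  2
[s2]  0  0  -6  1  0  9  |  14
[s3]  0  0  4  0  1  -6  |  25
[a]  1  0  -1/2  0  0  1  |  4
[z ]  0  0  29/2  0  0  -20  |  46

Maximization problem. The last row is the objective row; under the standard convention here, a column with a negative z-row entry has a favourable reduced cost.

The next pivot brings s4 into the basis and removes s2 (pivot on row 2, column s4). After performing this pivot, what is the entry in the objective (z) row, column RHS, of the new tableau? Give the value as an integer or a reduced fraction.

694/9

Pivot element is row 2, column s4: 9.
Normalize row 2: new (row 2, RHS) = 14/9 = 14/9.
z-row ← z-row − (-20)·(new row 2): 46 − (-20)·(14/9) = 694/9.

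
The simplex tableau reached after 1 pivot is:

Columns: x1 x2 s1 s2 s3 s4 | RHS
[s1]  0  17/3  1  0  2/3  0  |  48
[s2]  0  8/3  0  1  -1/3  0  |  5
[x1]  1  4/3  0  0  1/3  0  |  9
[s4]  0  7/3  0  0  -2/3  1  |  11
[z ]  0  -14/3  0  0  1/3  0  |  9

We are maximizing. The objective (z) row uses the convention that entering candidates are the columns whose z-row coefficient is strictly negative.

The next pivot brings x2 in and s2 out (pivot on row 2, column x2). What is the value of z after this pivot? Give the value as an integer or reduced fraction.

71/4

Minimum ratio for x2: 5/(8/3) = 15/8.
z changes by −(z-row coeff of x2)·ratio = −(-14/3)·(15/8) = 35/4.
New z = 9 + (35/4) = 71/4.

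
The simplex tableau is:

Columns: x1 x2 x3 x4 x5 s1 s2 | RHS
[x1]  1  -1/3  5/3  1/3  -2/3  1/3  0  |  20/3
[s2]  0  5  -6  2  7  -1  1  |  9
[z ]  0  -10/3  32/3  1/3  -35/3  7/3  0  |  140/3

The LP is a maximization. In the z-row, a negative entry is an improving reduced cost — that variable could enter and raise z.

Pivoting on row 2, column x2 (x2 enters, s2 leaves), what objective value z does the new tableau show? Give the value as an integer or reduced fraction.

158/3

Minimum ratio for x2: 9/5 = 9/5.
z changes by −(z-row coeff of x2)·ratio = −(-10/3)·(9/5) = 6.
New z = 140/3 + 6 = 158/3.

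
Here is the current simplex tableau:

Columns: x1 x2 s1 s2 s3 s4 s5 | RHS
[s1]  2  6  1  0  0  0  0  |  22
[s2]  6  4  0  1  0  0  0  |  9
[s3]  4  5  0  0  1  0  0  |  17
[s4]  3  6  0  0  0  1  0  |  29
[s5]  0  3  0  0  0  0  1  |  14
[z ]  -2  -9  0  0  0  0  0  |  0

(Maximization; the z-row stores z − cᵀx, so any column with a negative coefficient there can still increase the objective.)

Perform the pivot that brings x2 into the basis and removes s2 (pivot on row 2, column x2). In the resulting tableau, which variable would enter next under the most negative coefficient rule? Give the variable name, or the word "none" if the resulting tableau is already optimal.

Pivot element 4. New z-row = old z-row − (-9)·(row 2/4).
Updated z-row coefficients: x1: 23/2, x2: 0, s1: 0, s2: 9/4, s3: 0, s4: 0, s5: 0.
No coefficient is strictly negative; the tableau after this pivot is optimal.

none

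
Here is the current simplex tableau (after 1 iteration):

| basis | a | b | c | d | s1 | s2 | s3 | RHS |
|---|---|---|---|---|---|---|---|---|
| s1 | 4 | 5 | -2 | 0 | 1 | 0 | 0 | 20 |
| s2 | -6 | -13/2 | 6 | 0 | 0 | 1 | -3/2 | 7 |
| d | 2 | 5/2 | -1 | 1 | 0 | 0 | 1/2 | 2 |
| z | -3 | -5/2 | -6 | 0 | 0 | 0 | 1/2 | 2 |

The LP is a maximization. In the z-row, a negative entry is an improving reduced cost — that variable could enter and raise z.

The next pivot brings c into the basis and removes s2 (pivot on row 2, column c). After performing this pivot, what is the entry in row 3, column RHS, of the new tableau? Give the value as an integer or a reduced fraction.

Pivot element is row 2, column c: 6.
Normalize row 2: new (row 2, RHS) = 7/6 = 7/6.
row 3 ← row 3 − (-1)·(new row 2): 2 − (-1)·(7/6) = 19/6.

19/6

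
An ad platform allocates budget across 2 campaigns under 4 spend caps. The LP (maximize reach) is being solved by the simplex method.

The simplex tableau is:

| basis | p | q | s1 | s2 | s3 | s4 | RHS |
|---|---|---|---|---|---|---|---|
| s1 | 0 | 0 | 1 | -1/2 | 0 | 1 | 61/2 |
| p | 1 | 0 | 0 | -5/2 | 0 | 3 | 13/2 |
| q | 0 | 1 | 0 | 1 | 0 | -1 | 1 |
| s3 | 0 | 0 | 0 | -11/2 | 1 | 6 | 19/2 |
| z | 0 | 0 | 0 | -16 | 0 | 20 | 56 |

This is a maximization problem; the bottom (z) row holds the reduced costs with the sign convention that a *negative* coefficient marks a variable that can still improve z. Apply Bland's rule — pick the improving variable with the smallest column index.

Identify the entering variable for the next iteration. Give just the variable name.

Objective-row coefficients: p: 0, q: 0, s1: 0, s2: -16, s3: 0, s4: 20.
Improving columns: s2. Bland's rule picks the smallest column index → s2.

s2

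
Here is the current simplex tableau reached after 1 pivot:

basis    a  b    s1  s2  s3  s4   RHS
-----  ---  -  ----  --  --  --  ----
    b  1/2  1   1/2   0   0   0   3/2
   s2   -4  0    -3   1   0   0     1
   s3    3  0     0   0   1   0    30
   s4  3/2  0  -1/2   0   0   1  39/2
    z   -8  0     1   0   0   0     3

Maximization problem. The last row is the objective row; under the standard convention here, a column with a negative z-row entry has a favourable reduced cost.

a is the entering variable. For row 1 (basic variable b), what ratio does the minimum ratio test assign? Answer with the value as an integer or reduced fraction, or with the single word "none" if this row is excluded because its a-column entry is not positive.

3

Ratio = RHS / (a entry) = (3/2) / (1/2) = 3.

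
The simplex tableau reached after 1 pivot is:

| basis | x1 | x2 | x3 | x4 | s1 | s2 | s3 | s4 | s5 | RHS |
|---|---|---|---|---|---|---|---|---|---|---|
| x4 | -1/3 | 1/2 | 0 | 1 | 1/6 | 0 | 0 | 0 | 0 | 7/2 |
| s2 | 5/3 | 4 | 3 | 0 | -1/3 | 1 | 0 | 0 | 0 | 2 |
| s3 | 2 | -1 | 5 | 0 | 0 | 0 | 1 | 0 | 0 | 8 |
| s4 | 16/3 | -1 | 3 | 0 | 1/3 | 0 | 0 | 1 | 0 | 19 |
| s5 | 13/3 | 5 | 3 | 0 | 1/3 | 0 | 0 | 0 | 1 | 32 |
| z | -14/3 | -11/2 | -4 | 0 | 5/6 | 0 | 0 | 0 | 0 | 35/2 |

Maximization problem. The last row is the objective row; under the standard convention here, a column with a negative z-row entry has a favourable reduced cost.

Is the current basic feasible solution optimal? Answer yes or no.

no

Column x1 has objective-row coefficient -14/3, which is negative; an improving pivot exists, so not yet optimal.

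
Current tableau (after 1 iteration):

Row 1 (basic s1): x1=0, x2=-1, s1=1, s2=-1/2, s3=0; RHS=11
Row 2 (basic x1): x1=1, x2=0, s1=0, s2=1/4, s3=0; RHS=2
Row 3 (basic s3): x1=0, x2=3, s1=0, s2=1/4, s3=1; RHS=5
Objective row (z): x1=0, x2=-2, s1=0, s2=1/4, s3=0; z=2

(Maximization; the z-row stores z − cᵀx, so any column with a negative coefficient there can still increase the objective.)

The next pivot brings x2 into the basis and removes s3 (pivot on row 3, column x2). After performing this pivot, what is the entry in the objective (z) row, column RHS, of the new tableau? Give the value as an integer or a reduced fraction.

Pivot element is row 3, column x2: 3.
Normalize row 3: new (row 3, RHS) = 5/3 = 5/3.
z-row ← z-row − (-2)·(new row 3): 2 − (-2)·(5/3) = 16/3.

16/3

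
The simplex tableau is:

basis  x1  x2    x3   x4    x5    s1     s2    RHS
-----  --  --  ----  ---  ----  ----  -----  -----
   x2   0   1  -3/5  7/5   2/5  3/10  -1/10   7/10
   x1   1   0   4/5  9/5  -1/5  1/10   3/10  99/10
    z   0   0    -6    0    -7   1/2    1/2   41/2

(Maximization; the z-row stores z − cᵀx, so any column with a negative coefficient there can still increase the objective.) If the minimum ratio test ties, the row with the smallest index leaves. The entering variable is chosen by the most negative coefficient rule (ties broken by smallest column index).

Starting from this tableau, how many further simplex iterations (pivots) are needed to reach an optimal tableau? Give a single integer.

2

pivot: x5 in, x2 out → z = 131/4
pivot: x3 in, x1 out → z = 371
No improving column remains; optimal.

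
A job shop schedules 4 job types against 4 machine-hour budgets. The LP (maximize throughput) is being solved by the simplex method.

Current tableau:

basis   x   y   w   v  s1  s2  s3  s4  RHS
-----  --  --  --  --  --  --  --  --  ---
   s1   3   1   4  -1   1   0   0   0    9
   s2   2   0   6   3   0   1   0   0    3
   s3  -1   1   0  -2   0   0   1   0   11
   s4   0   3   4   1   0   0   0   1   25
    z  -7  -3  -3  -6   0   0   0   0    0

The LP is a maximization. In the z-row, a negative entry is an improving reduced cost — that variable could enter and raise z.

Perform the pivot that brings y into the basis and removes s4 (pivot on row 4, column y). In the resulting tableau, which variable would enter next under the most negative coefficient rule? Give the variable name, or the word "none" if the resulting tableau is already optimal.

x

Pivot element 3. New z-row = old z-row − (-3)·(row 4/3).
Updated z-row coefficients: x: -7, y: 0, w: 1, v: -5, s1: 0, s2: 0, s3: 0, s4: 1.
The most negative is -7 in column x, so x would enter next.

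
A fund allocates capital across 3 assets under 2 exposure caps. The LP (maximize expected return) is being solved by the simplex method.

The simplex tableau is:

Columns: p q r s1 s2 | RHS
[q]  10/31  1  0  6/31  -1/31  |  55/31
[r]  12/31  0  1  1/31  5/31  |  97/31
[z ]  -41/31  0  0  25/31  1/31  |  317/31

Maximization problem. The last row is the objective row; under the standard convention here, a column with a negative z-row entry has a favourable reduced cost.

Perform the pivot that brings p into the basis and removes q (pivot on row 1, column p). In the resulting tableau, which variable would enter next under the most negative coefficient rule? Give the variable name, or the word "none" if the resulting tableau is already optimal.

Pivot element 10/31. New z-row = old z-row − (-41/31)·(row 1/(10/31)).
Updated z-row coefficients: p: 0, q: 41/10, r: 0, s1: 8/5, s2: -1/10.
The most negative is -1/10 in column s2, so s2 would enter next.

s2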